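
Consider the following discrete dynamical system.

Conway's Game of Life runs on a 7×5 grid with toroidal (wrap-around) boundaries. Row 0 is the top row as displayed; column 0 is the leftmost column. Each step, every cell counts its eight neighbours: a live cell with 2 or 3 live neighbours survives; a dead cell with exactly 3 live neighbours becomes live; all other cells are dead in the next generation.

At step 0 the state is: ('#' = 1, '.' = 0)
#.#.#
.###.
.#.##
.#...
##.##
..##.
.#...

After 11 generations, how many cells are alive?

7

step 0: #.#.#
.###.
.#.##
.#...
##.##
..##.
.#...
step 1: #...#
.....
.#.##
.#...
##.##
...#.
##..#
step 2: .#..#
...#.
#.#..
.#...
##.##
...#.
.#.#.
step 3: #..##
#####
.##..
...#.
##.##
.#.#.
#..##
step 4: .....
.....
.....
...#.
##.#.
.#...
.#...
step 5: .....
.....
.....
..#.#
##..#
.#...
.....
step 6: .....
.....
.....
.#.##
.####
.#...
.....
step 7: .....
.....
.....
.#..#
.#..#
##.#.
.....
step 8: .....
.....
.....
.....
.#.##
###.#
.....
step 9: .....
.....
.....
.....
.#.##
.##.#
##...
step 10: .....
.....
.....
.....
.#.##
....#
###..
step 11: .#...
.....
.....
.....
#..##
....#
##...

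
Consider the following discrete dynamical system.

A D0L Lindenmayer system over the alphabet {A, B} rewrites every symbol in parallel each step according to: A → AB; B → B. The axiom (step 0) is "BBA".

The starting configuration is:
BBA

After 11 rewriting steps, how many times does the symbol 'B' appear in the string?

13

t=0: BBA
t=1: BBAB
t=2: BBABB
t=3: BBABBB
t=4: BBABBBB
t=5: BBABBBBB
t=6: BBABBBBBB
t=7: BBABBBBBBB
t=8: BBABBBBBBBB
t=9: BBABBBBBBBBB
t=10: BBABBBBBBBBBB
t=11: BBABBBBBBBBBBB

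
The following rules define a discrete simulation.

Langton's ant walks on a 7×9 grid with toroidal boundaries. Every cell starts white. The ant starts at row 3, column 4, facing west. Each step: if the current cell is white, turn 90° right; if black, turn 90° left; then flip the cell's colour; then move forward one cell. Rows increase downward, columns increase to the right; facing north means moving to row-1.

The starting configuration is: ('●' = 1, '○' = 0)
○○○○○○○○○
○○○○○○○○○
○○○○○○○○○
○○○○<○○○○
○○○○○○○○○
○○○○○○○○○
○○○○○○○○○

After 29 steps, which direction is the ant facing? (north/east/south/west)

north

gen 0: ○○○○○○○○○
○○○○○○○○○
○○○○○○○○○
○○○○<○○○○
○○○○○○○○○
○○○○○○○○○
○○○○○○○○○
gen 1: ○○○○○○○○○
○○○○○○○○○
○○○○^○○○○
○○○○●○○○○
○○○○○○○○○
○○○○○○○○○
○○○○○○○○○
gen 2: ○○○○○○○○○
○○○○○○○○○
○○○○●>○○○
○○○○●○○○○
○○○○○○○○○
○○○○○○○○○
○○○○○○○○○
gen 3: ○○○○○○○○○
○○○○○○○○○
○○○○●●○○○
○○○○●v○○○
○○○○○○○○○
○○○○○○○○○
○○○○○○○○○
gen 4: ○○○○○○○○○
○○○○○○○○○
○○○○●●○○○
○○○○<●○○○
○○○○○○○○○
○○○○○○○○○
○○○○○○○○○
gen 5: ○○○○○○○○○
○○○○○○○○○
○○○○●●○○○
○○○○○●○○○
○○○○v○○○○
○○○○○○○○○
○○○○○○○○○
gen 6: ○○○○○○○○○
○○○○○○○○○
○○○○●●○○○
○○○○○●○○○
○○○<●○○○○
○○○○○○○○○
○○○○○○○○○
gen 7: ○○○○○○○○○
○○○○○○○○○
○○○○●●○○○
○○○^○●○○○
○○○●●○○○○
○○○○○○○○○
○○○○○○○○○
gen 8: ○○○○○○○○○
○○○○○○○○○
○○○○●●○○○
○○○●>●○○○
○○○●●○○○○
○○○○○○○○○
○○○○○○○○○
gen 9: ○○○○○○○○○
○○○○○○○○○
○○○○●●○○○
○○○●●●○○○
○○○●v○○○○
○○○○○○○○○
○○○○○○○○○
gen 10: ○○○○○○○○○
○○○○○○○○○
○○○○●●○○○
○○○●●●○○○
○○○●○>○○○
○○○○○○○○○
○○○○○○○○○
gen 11: ○○○○○○○○○
○○○○○○○○○
○○○○●●○○○
○○○●●●○○○
○○○●○●○○○
○○○○○v○○○
○○○○○○○○○
gen 12: ○○○○○○○○○
○○○○○○○○○
○○○○●●○○○
○○○●●●○○○
○○○●○●○○○
○○○○<●○○○
○○○○○○○○○
gen 13: ○○○○○○○○○
○○○○○○○○○
○○○○●●○○○
○○○●●●○○○
○○○●^●○○○
○○○○●●○○○
○○○○○○○○○
gen 14: ○○○○○○○○○
○○○○○○○○○
○○○○●●○○○
○○○●●●○○○
○○○●●>○○○
○○○○●●○○○
○○○○○○○○○
gen 15: ○○○○○○○○○
○○○○○○○○○
○○○○●●○○○
○○○●●^○○○
○○○●●○○○○
○○○○●●○○○
○○○○○○○○○
gen 16: ○○○○○○○○○
○○○○○○○○○
○○○○●●○○○
○○○●<○○○○
○○○●●○○○○
○○○○●●○○○
○○○○○○○○○
gen 17: ○○○○○○○○○
○○○○○○○○○
○○○○●●○○○
○○○●○○○○○
○○○●v○○○○
○○○○●●○○○
○○○○○○○○○
gen 18: ○○○○○○○○○
○○○○○○○○○
○○○○●●○○○
○○○●○○○○○
○○○●○>○○○
○○○○●●○○○
○○○○○○○○○
gen 19: ○○○○○○○○○
○○○○○○○○○
○○○○●●○○○
○○○●○○○○○
○○○●○●○○○
○○○○●v○○○
○○○○○○○○○
gen 20: ○○○○○○○○○
○○○○○○○○○
○○○○●●○○○
○○○●○○○○○
○○○●○●○○○
○○○○●○>○○
○○○○○○○○○
gen 21: ○○○○○○○○○
○○○○○○○○○
○○○○●●○○○
○○○●○○○○○
○○○●○●○○○
○○○○●○●○○
○○○○○○v○○
gen 22: ○○○○○○○○○
○○○○○○○○○
○○○○●●○○○
○○○●○○○○○
○○○●○●○○○
○○○○●○●○○
○○○○○<●○○
gen 23: ○○○○○○○○○
○○○○○○○○○
○○○○●●○○○
○○○●○○○○○
○○○●○●○○○
○○○○●^●○○
○○○○○●●○○
gen 24: ○○○○○○○○○
○○○○○○○○○
○○○○●●○○○
○○○●○○○○○
○○○●○●○○○
○○○○●●>○○
○○○○○●●○○
gen 25: ○○○○○○○○○
○○○○○○○○○
○○○○●●○○○
○○○●○○○○○
○○○●○●^○○
○○○○●●○○○
○○○○○●●○○
gen 26: ○○○○○○○○○
○○○○○○○○○
○○○○●●○○○
○○○●○○○○○
○○○●○●●>○
○○○○●●○○○
○○○○○●●○○
gen 27: ○○○○○○○○○
○○○○○○○○○
○○○○●●○○○
○○○●○○○○○
○○○●○●●●○
○○○○●●○v○
○○○○○●●○○
gen 28: ○○○○○○○○○
○○○○○○○○○
○○○○●●○○○
○○○●○○○○○
○○○●○●●●○
○○○○●●<●○
○○○○○●●○○
gen 29: ○○○○○○○○○
○○○○○○○○○
○○○○●●○○○
○○○●○○○○○
○○○●○●^●○
○○○○●●●●○
○○○○○●●○○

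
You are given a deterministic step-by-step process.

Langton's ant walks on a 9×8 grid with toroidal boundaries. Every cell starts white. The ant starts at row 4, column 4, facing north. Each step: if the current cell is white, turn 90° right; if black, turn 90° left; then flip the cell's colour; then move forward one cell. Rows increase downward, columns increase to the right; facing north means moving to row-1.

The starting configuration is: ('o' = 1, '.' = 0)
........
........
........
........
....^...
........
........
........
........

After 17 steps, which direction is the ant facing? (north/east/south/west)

gen 0: ........
........
........
........
....^...
........
........
........
........
gen 1: ........
........
........
........
....o>..
........
........
........
........
gen 2: ........
........
........
........
....oo..
.....v..
........
........
........
gen 3: ........
........
........
........
....oo..
....<o..
........
........
........
gen 4: ........
........
........
........
....^o..
....oo..
........
........
........
gen 5: ........
........
........
........
...<.o..
....oo..
........
........
........
gen 6: ........
........
........
...^....
...o.o..
....oo..
........
........
........
gen 7: ........
........
........
...o>...
...o.o..
....oo..
........
........
........
gen 8: ........
........
........
...oo...
...ovo..
....oo..
........
........
........
gen 9: ........
........
........
...oo...
...<oo..
....oo..
........
........
........
gen 10: ........
........
........
...oo...
....oo..
...voo..
........
........
........
gen 11: ........
........
........
...oo...
....oo..
..<ooo..
........
........
........
gen 12: ........
........
........
...oo...
..^.oo..
..oooo..
........
........
........
gen 13: ........
........
........
...oo...
..o>oo..
..oooo..
........
........
........
gen 14: ........
........
........
...oo...
..oooo..
..ovoo..
........
........
........
gen 15: ........
........
........
...oo...
..oooo..
..o.>o..
........
........
........
gen 16: ........
........
........
...oo...
..oo^o..
..o..o..
........
........
........
gen 17: ........
........
........
...oo...
..o<.o..
..o..o..
........
........
........

west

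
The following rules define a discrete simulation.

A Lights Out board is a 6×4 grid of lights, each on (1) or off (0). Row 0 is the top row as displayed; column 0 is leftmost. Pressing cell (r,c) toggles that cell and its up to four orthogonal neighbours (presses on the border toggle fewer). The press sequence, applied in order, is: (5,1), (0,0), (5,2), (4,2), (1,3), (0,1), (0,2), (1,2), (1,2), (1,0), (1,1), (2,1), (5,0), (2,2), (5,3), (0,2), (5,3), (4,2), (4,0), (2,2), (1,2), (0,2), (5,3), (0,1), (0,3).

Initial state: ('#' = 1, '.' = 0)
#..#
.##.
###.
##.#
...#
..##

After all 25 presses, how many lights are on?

16

t=0: #..#
.##.
###.
##.#
...#
..##
t=1: #..#
.##.
###.
##.#
.#.#
##.#
t=2: .#.#
###.
###.
##.#
.#.#
##.#
t=3: .#.#
###.
###.
##.#
.###
#.#.
t=4: .#.#
###.
###.
####
....
#...
t=5: .#..
##.#
####
####
....
#...
t=6: #.#.
#..#
####
####
....
#...
t=7: ##.#
#.##
####
####
....
#...
t=8: ####
##..
##.#
####
....
#...
t=9: ##.#
#.##
####
####
....
#...
t=10: .#.#
.###
.###
####
....
#...
t=11: ...#
#..#
..##
####
....
#...
t=12: ...#
##.#
##.#
#.##
....
#...
t=13: ...#
##.#
##.#
#.##
#...
.#..
t=14: ...#
####
#.#.
#..#
#...
.#..
t=15: ...#
####
#.#.
#..#
#..#
.###
t=16: .##.
##.#
#.#.
#..#
#..#
.###
t=17: .##.
##.#
#.#.
#..#
#...
.#..
t=18: .##.
##.#
#.#.
#.##
####
.##.
t=19: .##.
##.#
#.#.
..##
..##
###.
t=20: .##.
####
##.#
...#
..##
###.
t=21: .#..
#...
####
...#
..##
###.
t=22: ..##
#.#.
####
...#
..##
###.
t=23: ..##
#.#.
####
...#
..#.
##.#
t=24: ##.#
###.
####
...#
..#.
##.#
t=25: ###.
####
####
...#
..#.
##.#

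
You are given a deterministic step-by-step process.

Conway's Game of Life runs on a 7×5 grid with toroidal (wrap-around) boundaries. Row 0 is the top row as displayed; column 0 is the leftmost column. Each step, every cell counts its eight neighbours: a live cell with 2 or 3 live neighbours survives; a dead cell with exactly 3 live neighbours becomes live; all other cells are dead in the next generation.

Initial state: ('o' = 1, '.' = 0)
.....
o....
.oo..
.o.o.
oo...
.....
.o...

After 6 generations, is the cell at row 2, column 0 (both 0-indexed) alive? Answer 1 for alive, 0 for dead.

k=0  .....
o....
.oo..
.o.o.
oo...
.....
.o...
k=1  .....
.o...
ooo..
.....
ooo..
oo...
.....
k=2  .....
ooo..
ooo..
.....
o.o..
o.o..
.....
k=3  .o...
o.o..
o.o..
o.o..
.....
.....
.....
k=4  .o...
o.o..
o.ooo
.....
.....
.....
.....
k=5  .o...
o.o..
o.ooo
...oo
.....
.....
.....
k=6  .o...
o.o..
o.o..
o.o..
.....
.....
.....

1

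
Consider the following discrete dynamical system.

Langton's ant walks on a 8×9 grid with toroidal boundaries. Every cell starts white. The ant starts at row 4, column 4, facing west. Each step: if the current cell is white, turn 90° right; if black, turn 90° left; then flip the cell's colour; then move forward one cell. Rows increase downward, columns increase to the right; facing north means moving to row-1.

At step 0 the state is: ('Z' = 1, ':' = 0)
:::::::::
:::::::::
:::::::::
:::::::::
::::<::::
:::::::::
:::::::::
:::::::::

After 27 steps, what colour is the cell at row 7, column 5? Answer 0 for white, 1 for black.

k=0  :::::::::
:::::::::
:::::::::
:::::::::
::::<::::
:::::::::
:::::::::
:::::::::
k=1  :::::::::
:::::::::
:::::::::
::::^::::
::::Z::::
:::::::::
:::::::::
:::::::::
k=2  :::::::::
:::::::::
:::::::::
::::Z>:::
::::Z::::
:::::::::
:::::::::
:::::::::
k=3  :::::::::
:::::::::
:::::::::
::::ZZ:::
::::Zv:::
:::::::::
:::::::::
:::::::::
k=4  :::::::::
:::::::::
:::::::::
::::ZZ:::
::::<Z:::
:::::::::
:::::::::
:::::::::
k=5  :::::::::
:::::::::
:::::::::
::::ZZ:::
:::::Z:::
::::v::::
:::::::::
:::::::::
k=6  :::::::::
:::::::::
:::::::::
::::ZZ:::
:::::Z:::
:::<Z::::
:::::::::
:::::::::
k=7  :::::::::
:::::::::
:::::::::
::::ZZ:::
:::^:Z:::
:::ZZ::::
:::::::::
:::::::::
k=8  :::::::::
:::::::::
:::::::::
::::ZZ:::
:::Z>Z:::
:::ZZ::::
:::::::::
:::::::::
k=9  :::::::::
:::::::::
:::::::::
::::ZZ:::
:::ZZZ:::
:::Zv::::
:::::::::
:::::::::
k=10  :::::::::
:::::::::
:::::::::
::::ZZ:::
:::ZZZ:::
:::Z:>:::
:::::::::
:::::::::
k=11  :::::::::
:::::::::
:::::::::
::::ZZ:::
:::ZZZ:::
:::Z:Z:::
:::::v:::
:::::::::
k=12  :::::::::
:::::::::
:::::::::
::::ZZ:::
:::ZZZ:::
:::Z:Z:::
::::<Z:::
:::::::::
k=13  :::::::::
:::::::::
:::::::::
::::ZZ:::
:::ZZZ:::
:::Z^Z:::
::::ZZ:::
:::::::::
k=14  :::::::::
:::::::::
:::::::::
::::ZZ:::
:::ZZZ:::
:::ZZ>:::
::::ZZ:::
:::::::::
k=15  :::::::::
:::::::::
:::::::::
::::ZZ:::
:::ZZ^:::
:::ZZ::::
::::ZZ:::
:::::::::
k=16  :::::::::
:::::::::
:::::::::
::::ZZ:::
:::Z<::::
:::ZZ::::
::::ZZ:::
:::::::::
k=17  :::::::::
:::::::::
:::::::::
::::ZZ:::
:::Z:::::
:::Zv::::
::::ZZ:::
:::::::::
k=18  :::::::::
:::::::::
:::::::::
::::ZZ:::
:::Z:::::
:::Z:>:::
::::ZZ:::
:::::::::
k=19  :::::::::
:::::::::
:::::::::
::::ZZ:::
:::Z:::::
:::Z:Z:::
::::Zv:::
:::::::::
k=20  :::::::::
:::::::::
:::::::::
::::ZZ:::
:::Z:::::
:::Z:Z:::
::::Z:>::
:::::::::
k=21  :::::::::
:::::::::
:::::::::
::::ZZ:::
:::Z:::::
:::Z:Z:::
::::Z:Z::
::::::v::
k=22  :::::::::
:::::::::
:::::::::
::::ZZ:::
:::Z:::::
:::Z:Z:::
::::Z:Z::
:::::<Z::
k=23  :::::::::
:::::::::
:::::::::
::::ZZ:::
:::Z:::::
:::Z:Z:::
::::Z^Z::
:::::ZZ::
k=24  :::::::::
:::::::::
:::::::::
::::ZZ:::
:::Z:::::
:::Z:Z:::
::::ZZ>::
:::::ZZ::
k=25  :::::::::
:::::::::
:::::::::
::::ZZ:::
:::Z:::::
:::Z:Z^::
::::ZZ:::
:::::ZZ::
k=26  :::::::::
:::::::::
:::::::::
::::ZZ:::
:::Z:::::
:::Z:ZZ>:
::::ZZ:::
:::::ZZ::
k=27  :::::::::
:::::::::
:::::::::
::::ZZ:::
:::Z:::::
:::Z:ZZZ:
::::ZZ:v:
:::::ZZ::

1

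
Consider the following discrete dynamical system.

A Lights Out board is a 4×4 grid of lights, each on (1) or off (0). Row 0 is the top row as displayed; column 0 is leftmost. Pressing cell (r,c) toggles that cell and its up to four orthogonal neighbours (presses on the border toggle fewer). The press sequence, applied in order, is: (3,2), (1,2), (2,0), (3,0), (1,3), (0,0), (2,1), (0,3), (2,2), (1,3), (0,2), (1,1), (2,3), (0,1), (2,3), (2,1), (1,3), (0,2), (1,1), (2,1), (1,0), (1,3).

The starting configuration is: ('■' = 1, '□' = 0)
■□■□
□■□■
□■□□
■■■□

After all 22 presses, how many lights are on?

8

k=0  ■□■□
□■□■
□■□□
■■■□
k=1  ■□■□
□■□■
□■■□
■□□■
k=2  ■□□□
□□■□
□■□□
■□□■
k=3  ■□□□
■□■□
■□□□
□□□■
k=4  ■□□□
■□■□
□□□□
■■□■
k=5  ■□□■
■□□■
□□□■
■■□■
k=6  □■□■
□□□■
□□□■
■■□■
k=7  □■□■
□■□■
■■■■
■□□■
k=8  □■■□
□■□□
■■■■
■□□■
k=9  □■■□
□■■□
■□□□
■□■■
k=10  □■■■
□■□■
■□□■
■□■■
k=11  □□□□
□■■■
■□□■
■□■■
k=12  □■□□
■□□■
■■□■
■□■■
k=13  □■□□
■□□□
■■■□
■□■□
k=14  ■□■□
■■□□
■■■□
■□■□
k=15  ■□■□
■■□■
■■□■
■□■■
k=16  ■□■□
■□□■
□□■■
■■■■
k=17  ■□■■
■□■□
□□■□
■■■■
k=18  ■■□□
■□□□
□□■□
■■■■
k=19  ■□□□
□■■□
□■■□
■■■■
k=20  ■□□□
□□■□
■□□□
■□■■
k=21  □□□□
■■■□
□□□□
■□■■
k=22  □□□■
■■□■
□□□■
■□■■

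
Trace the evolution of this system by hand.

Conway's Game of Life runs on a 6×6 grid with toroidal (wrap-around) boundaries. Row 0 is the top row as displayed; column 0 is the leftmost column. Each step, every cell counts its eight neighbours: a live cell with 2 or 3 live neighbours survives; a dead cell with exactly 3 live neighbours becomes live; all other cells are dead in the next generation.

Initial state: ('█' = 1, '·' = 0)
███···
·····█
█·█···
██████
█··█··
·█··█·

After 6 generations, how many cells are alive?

2

k=0  ███···
·····█
█·█···
██████
█··█··
·█··█·
k=1  ███··█
··█··█
··█···
····█·
······
···█·█
k=2  ·███·█
··██·█
···█··
······
····█·
·██·██
k=3  ·····█
██····
··███·
······
···███
·█···█
k=4  ·█···█
██████
·███··
··█··█
█···██
·····█
k=5  ·█·█··
·····█
······
··█··█
█···█·
······
k=6  ······
······
······
·····█
·····█
······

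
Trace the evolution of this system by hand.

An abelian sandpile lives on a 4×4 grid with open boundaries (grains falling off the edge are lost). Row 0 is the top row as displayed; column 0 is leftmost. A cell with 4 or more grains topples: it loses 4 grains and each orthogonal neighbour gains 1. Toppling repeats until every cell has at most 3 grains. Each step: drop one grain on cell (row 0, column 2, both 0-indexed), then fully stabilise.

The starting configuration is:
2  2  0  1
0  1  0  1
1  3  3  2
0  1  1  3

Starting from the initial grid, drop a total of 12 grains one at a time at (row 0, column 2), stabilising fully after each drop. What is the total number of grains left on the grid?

gen 0: 2  2  0  1
0  1  0  1
1  3  3  2
0  1  1  3
gen 1: 2  2  1  1
0  1  0  1
1  3  3  2
0  1  1  3
gen 2: 2  2  2  1
0  1  0  1
1  3  3  2
0  1  1  3
gen 3: 2  2  3  1
0  1  0  1
1  3  3  2
0  1  1  3
gen 4: 2  3  0  2
0  1  1  1
1  3  3  2
0  1  1  3
gen 5: 2  3  1  2
0  1  1  1
1  3  3  2
0  1  1  3
gen 6: 2  3  2  2
0  1  1  1
1  3  3  2
0  1  1  3
gen 7: 2  3  3  2
0  1  1  1
1  3  3  2
0  1  1  3
gen 8: 3  0  1  3
0  2  2  1
1  3  3  2
0  1  1  3
gen 9: 3  0  2  3
0  2  2  1
1  3  3  2
0  1  1  3
gen 10: 3  0  3  3
0  2  2  1
1  3  3  2
0  1  1  3
gen 11: 3  1  1  0
0  2  3  2
1  3  3  2
0  1  1  3
gen 12: 3  1  2  0
0  2  3  2
1  3  3  2
0  1  1  3

27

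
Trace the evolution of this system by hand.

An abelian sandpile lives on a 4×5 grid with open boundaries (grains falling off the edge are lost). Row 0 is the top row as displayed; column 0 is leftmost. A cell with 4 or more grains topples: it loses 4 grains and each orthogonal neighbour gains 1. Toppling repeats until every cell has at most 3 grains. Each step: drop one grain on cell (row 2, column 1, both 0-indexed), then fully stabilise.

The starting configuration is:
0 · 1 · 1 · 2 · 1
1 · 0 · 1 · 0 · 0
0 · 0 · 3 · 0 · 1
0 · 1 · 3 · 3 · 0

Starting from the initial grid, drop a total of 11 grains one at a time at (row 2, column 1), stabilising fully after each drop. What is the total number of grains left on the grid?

26

step 0: 0 · 1 · 1 · 2 · 1
1 · 0 · 1 · 0 · 0
0 · 0 · 3 · 0 · 1
0 · 1 · 3 · 3 · 0
step 1: 0 · 1 · 1 · 2 · 1
1 · 0 · 1 · 0 · 0
0 · 1 · 3 · 0 · 1
0 · 1 · 3 · 3 · 0
step 2: 0 · 1 · 1 · 2 · 1
1 · 0 · 1 · 0 · 0
0 · 2 · 3 · 0 · 1
0 · 1 · 3 · 3 · 0
step 3: 0 · 1 · 1 · 2 · 1
1 · 0 · 1 · 0 · 0
0 · 3 · 3 · 0 · 1
0 · 1 · 3 · 3 · 0
step 4: 0 · 1 · 1 · 2 · 1
1 · 1 · 2 · 0 · 0
1 · 1 · 1 · 2 · 1
0 · 3 · 1 · 0 · 1
step 5: 0 · 1 · 1 · 2 · 1
1 · 1 · 2 · 0 · 0
1 · 2 · 1 · 2 · 1
0 · 3 · 1 · 0 · 1
step 6: 0 · 1 · 1 · 2 · 1
1 · 1 · 2 · 0 · 0
1 · 3 · 1 · 2 · 1
0 · 3 · 1 · 0 · 1
step 7: 0 · 1 · 1 · 2 · 1
1 · 2 · 2 · 0 · 0
2 · 1 · 2 · 2 · 1
1 · 0 · 2 · 0 · 1
step 8: 0 · 1 · 1 · 2 · 1
1 · 2 · 2 · 0 · 0
2 · 2 · 2 · 2 · 1
1 · 0 · 2 · 0 · 1
step 9: 0 · 1 · 1 · 2 · 1
1 · 2 · 2 · 0 · 0
2 · 3 · 2 · 2 · 1
1 · 0 · 2 · 0 · 1
step 10: 0 · 1 · 1 · 2 · 1
1 · 3 · 2 · 0 · 0
3 · 0 · 3 · 2 · 1
1 · 1 · 2 · 0 · 1
step 11: 0 · 1 · 1 · 2 · 1
1 · 3 · 2 · 0 · 0
3 · 1 · 3 · 2 · 1
1 · 1 · 2 · 0 · 1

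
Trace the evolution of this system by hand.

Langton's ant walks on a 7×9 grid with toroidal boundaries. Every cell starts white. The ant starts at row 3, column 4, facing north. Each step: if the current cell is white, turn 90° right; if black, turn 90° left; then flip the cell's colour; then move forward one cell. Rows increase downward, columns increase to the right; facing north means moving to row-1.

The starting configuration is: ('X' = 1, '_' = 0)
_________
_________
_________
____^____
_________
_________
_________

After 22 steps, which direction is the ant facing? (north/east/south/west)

north

t=0: _________
_________
_________
____^____
_________
_________
_________
t=1: _________
_________
_________
____X>___
_________
_________
_________
t=2: _________
_________
_________
____XX___
_____v___
_________
_________
t=3: _________
_________
_________
____XX___
____<X___
_________
_________
t=4: _________
_________
_________
____^X___
____XX___
_________
_________
t=5: _________
_________
_________
___<_X___
____XX___
_________
_________
t=6: _________
_________
___^_____
___X_X___
____XX___
_________
_________
t=7: _________
_________
___X>____
___X_X___
____XX___
_________
_________
t=8: _________
_________
___XX____
___XvX___
____XX___
_________
_________
t=9: _________
_________
___XX____
___<XX___
____XX___
_________
_________
t=10: _________
_________
___XX____
____XX___
___vXX___
_________
_________
t=11: _________
_________
___XX____
____XX___
__<XXX___
_________
_________
t=12: _________
_________
___XX____
__^_XX___
__XXXX___
_________
_________
t=13: _________
_________
___XX____
__X>XX___
__XXXX___
_________
_________
t=14: _________
_________
___XX____
__XXXX___
__XvXX___
_________
_________
t=15: _________
_________
___XX____
__XXXX___
__X_>X___
_________
_________
t=16: _________
_________
___XX____
__XX^X___
__X__X___
_________
_________
t=17: _________
_________
___XX____
__X<_X___
__X__X___
_________
_________
t=18: _________
_________
___XX____
__X__X___
__Xv_X___
_________
_________
t=19: _________
_________
___XX____
__X__X___
__<X_X___
_________
_________
t=20: _________
_________
___XX____
__X__X___
___X_X___
__v______
_________
t=21: _________
_________
___XX____
__X__X___
___X_X___
_<X______
_________
t=22: _________
_________
___XX____
__X__X___
_^_X_X___
_XX______
_________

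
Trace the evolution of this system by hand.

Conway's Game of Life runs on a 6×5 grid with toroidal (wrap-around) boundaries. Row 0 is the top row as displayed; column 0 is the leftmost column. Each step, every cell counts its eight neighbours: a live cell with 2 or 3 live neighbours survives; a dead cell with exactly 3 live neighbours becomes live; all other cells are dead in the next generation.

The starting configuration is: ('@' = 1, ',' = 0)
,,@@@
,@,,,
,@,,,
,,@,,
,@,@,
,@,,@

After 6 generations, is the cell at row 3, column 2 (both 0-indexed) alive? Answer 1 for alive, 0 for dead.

k=0  ,,@@@
,@,,,
,@,,,
,,@,,
,@,@,
,@,,@
k=1  ,@@@@
@@,@,
,@@,,
,@@,,
@@,@,
,@,,@
k=2  ,,,,,
,,,,,
,,,@,
,,,@,
,,,@@
,,,,,
k=3  ,,,,,
,,,,,
,,,,,
,,@@,
,,,@@
,,,,,
k=4  ,,,,,
,,,,,
,,,,,
,,@@@
,,@@@
,,,,,
k=5  ,,,,,
,,,,,
,,,@,
,,@,@
,,@,@
,,,@,
k=6  ,,,,,
,,,,,
,,,@,
,,@,@
,,@,@
,,,@,

1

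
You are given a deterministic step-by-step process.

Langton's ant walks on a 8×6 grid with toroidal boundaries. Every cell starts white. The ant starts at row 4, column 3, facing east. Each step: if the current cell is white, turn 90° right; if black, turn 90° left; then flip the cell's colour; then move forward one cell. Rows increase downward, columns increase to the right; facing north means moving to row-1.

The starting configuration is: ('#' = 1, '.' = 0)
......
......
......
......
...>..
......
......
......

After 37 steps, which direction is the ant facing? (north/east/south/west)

north

gen 0: ......
......
......
......
...>..
......
......
......
gen 1: ......
......
......
......
...#..
...v..
......
......
gen 2: ......
......
......
......
...#..
..<#..
......
......
gen 3: ......
......
......
......
..^#..
..##..
......
......
gen 4: ......
......
......
......
..#>..
..##..
......
......
gen 5: ......
......
......
...^..
..#...
..##..
......
......
gen 6: ......
......
......
...#>.
..#...
..##..
......
......
gen 7: ......
......
......
...##.
..#.v.
..##..
......
......
gen 8: ......
......
......
...##.
..#<#.
..##..
......
......
gen 9: ......
......
......
...^#.
..###.
..##..
......
......
gen 10: ......
......
......
..<.#.
..###.
..##..
......
......
gen 11: ......
......
..^...
..#.#.
..###.
..##..
......
......
gen 12: ......
......
..#>..
..#.#.
..###.
..##..
......
......
gen 13: ......
......
..##..
..#v#.
..###.
..##..
......
......
gen 14: ......
......
..##..
..<##.
..###.
..##..
......
......
gen 15: ......
......
..##..
...##.
..v##.
..##..
......
......
gen 16: ......
......
..##..
...##.
...>#.
..##..
......
......
gen 17: ......
......
..##..
...^#.
....#.
..##..
......
......
gen 18: ......
......
..##..
..<.#.
....#.
..##..
......
......
gen 19: ......
......
..^#..
..#.#.
....#.
..##..
......
......
gen 20: ......
......
.<.#..
..#.#.
....#.
..##..
......
......
gen 21: ......
.^....
.#.#..
..#.#.
....#.
..##..
......
......
gen 22: ......
.#>...
.#.#..
..#.#.
....#.
..##..
......
......
gen 23: ......
.##...
.#v#..
..#.#.
....#.
..##..
......
......
gen 24: ......
.##...
.<##..
..#.#.
....#.
..##..
......
......
gen 25: ......
.##...
..##..
.v#.#.
....#.
..##..
......
......
gen 26: ......
.##...
..##..
<##.#.
....#.
..##..
......
......
gen 27: ......
.##...
^.##..
###.#.
....#.
..##..
......
......
gen 28: ......
.##...
#>##..
###.#.
....#.
..##..
......
......
gen 29: ......
.##...
####..
#v#.#.
....#.
..##..
......
......
gen 30: ......
.##...
####..
#.>.#.
....#.
..##..
......
......
gen 31: ......
.##...
##^#..
#...#.
....#.
..##..
......
......
gen 32: ......
.##...
#<.#..
#...#.
....#.
..##..
......
......
gen 33: ......
.##...
#..#..
#v..#.
....#.
..##..
......
......
gen 34: ......
.##...
#..#..
<#..#.
....#.
..##..
......
......
gen 35: ......
.##...
#..#..
.#..#.
v...#.
..##..
......
......
gen 36: ......
.##...
#..#..
.#..#.
#...#<
..##..
......
......
gen 37: ......
.##...
#..#..
.#..#^
#...##
..##..
......
......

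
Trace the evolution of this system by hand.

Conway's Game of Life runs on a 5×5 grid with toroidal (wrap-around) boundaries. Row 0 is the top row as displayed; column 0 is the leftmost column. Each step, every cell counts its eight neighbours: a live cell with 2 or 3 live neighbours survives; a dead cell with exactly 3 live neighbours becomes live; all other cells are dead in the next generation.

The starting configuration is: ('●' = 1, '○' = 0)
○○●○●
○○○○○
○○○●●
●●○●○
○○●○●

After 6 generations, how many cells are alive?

[0] ○○●○●
○○○○○
○○○●●
●●○●○
○○●○●
[1] ○○○○○
○○○○●
●○●●●
●●○○○
○○●○●
[2] ○○○●○
●○○○●
○○●●○
○○○○○
●●○○○
[3] ○●○○○
○○●○●
○○○●●
○●●○○
○○○○○
[4] ○○○○○
●○●○●
●●○○●
○○●●○
○●●○○
[5] ●○●●○
○○○●●
○○○○○
○○○●●
○●●●○
[6] ●○○○○
○○●●●
○○○○○
○○○●●
●●○○○

8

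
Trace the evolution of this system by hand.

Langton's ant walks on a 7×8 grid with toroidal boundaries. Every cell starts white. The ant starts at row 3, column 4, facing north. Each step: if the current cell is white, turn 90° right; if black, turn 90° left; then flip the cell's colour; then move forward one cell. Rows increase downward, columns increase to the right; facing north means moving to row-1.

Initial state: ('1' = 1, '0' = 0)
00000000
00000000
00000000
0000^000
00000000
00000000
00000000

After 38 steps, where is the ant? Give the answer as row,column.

t=0: 00000000
00000000
00000000
0000^000
00000000
00000000
00000000
t=1: 00000000
00000000
00000000
00001>00
00000000
00000000
00000000
t=2: 00000000
00000000
00000000
00001100
00000v00
00000000
00000000
t=3: 00000000
00000000
00000000
00001100
0000<100
00000000
00000000
t=4: 00000000
00000000
00000000
0000^100
00001100
00000000
00000000
t=5: 00000000
00000000
00000000
000<0100
00001100
00000000
00000000
t=6: 00000000
00000000
000^0000
00010100
00001100
00000000
00000000
t=7: 00000000
00000000
0001>000
00010100
00001100
00000000
00000000
t=8: 00000000
00000000
00011000
0001v100
00001100
00000000
00000000
t=9: 00000000
00000000
00011000
000<1100
00001100
00000000
00000000
t=10: 00000000
00000000
00011000
00001100
000v1100
00000000
00000000
t=11: 00000000
00000000
00011000
00001100
00<11100
00000000
00000000
t=12: 00000000
00000000
00011000
00^01100
00111100
00000000
00000000
t=13: 00000000
00000000
00011000
001>1100
00111100
00000000
00000000
t=14: 00000000
00000000
00011000
00111100
001v1100
00000000
00000000
t=15: 00000000
00000000
00011000
00111100
0010>100
00000000
00000000
t=16: 00000000
00000000
00011000
0011^100
00100100
00000000
00000000
t=17: 00000000
00000000
00011000
001<0100
00100100
00000000
00000000
t=18: 00000000
00000000
00011000
00100100
001v0100
00000000
00000000
t=19: 00000000
00000000
00011000
00100100
00<10100
00000000
00000000
t=20: 00000000
00000000
00011000
00100100
00010100
00v00000
00000000
t=21: 00000000
00000000
00011000
00100100
00010100
0<100000
00000000
t=22: 00000000
00000000
00011000
00100100
0^010100
01100000
00000000
t=23: 00000000
00000000
00011000
00100100
01>10100
01100000
00000000
t=24: 00000000
00000000
00011000
00100100
01110100
01v00000
00000000
t=25: 00000000
00000000
00011000
00100100
01110100
010>0000
00000000
t=26: 00000000
00000000
00011000
00100100
01110100
01010000
000v0000
t=27: 00000000
00000000
00011000
00100100
01110100
01010000
00<10000
t=28: 00000000
00000000
00011000
00100100
01110100
01^10000
00110000
t=29: 00000000
00000000
00011000
00100100
01110100
011>0000
00110000
t=30: 00000000
00000000
00011000
00100100
011^0100
01100000
00110000
t=31: 00000000
00000000
00011000
00100100
01<00100
01100000
00110000
t=32: 00000000
00000000
00011000
00100100
01000100
01v00000
00110000
t=33: 00000000
00000000
00011000
00100100
01000100
010>0000
00110000
t=34: 00000000
00000000
00011000
00100100
01000100
01010000
001v0000
t=35: 00000000
00000000
00011000
00100100
01000100
01010000
0010>000
t=36: 0000v000
00000000
00011000
00100100
01000100
01010000
00101000
t=37: 000<1000
00000000
00011000
00100100
01000100
01010000
00101000
t=38: 00011000
00000000
00011000
00100100
01000100
01010000
001^1000

6,3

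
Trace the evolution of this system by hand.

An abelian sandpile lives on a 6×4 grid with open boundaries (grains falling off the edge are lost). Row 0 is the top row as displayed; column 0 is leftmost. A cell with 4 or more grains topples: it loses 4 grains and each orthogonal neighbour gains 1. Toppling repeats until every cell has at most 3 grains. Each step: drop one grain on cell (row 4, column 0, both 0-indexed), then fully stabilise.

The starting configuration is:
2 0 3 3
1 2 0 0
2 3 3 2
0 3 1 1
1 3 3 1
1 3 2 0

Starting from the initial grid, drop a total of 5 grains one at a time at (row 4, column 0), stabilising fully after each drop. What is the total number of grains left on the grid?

t=0: 2 0 3 3
1 2 0 0
2 3 3 2
0 3 1 1
1 3 3 1
1 3 2 0
t=1: 2 0 3 3
1 2 0 0
2 3 3 2
0 3 1 1
2 3 3 1
1 3 2 0
t=2: 2 0 3 3
1 2 0 0
2 3 3 2
0 3 1 1
3 3 3 1
1 3 2 0
t=3: 2 0 3 3
1 3 1 0
3 1 1 3
2 2 0 2
1 3 2 2
3 1 0 1
t=4: 2 0 3 3
1 3 1 0
3 1 1 3
2 2 0 2
2 3 2 2
3 1 0 1
t=5: 2 0 3 3
1 3 1 0
3 1 1 3
2 2 0 2
3 3 2 2
3 1 0 1

42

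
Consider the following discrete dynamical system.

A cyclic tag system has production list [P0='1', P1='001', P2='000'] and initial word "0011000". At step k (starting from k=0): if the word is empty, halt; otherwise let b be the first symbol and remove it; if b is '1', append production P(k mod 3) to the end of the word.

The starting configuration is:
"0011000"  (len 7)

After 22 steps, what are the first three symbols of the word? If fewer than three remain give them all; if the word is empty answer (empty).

t=0: "0011000"  (len 7)
t=1: "011000"  (len 6)
t=2: "11000"  (len 5)
t=3: "1000000"  (len 7)
t=4: "0000001"  (len 7)
t=5: "000001"  (len 6)
t=6: "00001"  (len 5)
t=7: "0001"  (len 4)
t=8: "001"  (len 3)
t=9: "01"  (len 2)
t=10: "1"  (len 1)
t=11: "001"  (len 3)
t=12: "01"  (len 2)
t=13: "1"  (len 1)
t=14: "001"  (len 3)
t=15: "01"  (len 2)
t=16: "1"  (len 1)
t=17: "001"  (len 3)
t=18: "01"  (len 2)
t=19: "1"  (len 1)
t=20: "001"  (len 3)
t=21: "01"  (len 2)
t=22: "1"  (len 1)

1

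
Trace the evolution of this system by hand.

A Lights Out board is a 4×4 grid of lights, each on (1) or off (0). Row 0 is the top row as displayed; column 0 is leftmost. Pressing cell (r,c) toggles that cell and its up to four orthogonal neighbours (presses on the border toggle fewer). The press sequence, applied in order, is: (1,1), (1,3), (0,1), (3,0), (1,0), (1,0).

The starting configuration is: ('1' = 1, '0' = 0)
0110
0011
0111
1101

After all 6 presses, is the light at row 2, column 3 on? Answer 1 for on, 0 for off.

0

gen 0: 0110
0011
0111
1101
gen 1: 0010
1101
0011
1101
gen 2: 0011
1110
0010
1101
gen 3: 1101
1010
0010
1101
gen 4: 1101
1010
1010
0001
gen 5: 0101
0110
0010
0001
gen 6: 1101
1010
1010
0001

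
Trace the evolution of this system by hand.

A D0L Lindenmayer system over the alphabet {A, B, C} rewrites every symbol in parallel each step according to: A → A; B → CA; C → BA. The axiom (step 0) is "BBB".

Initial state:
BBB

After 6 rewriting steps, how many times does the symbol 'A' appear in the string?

[0] BBB
[1] CACACA
[2] BAABAABAA
[3] CAAACAAACAAA
[4] BAAAABAAAABAAAA
[5] CAAAAACAAAAACAAAAA
[6] BAAAAAABAAAAAABAAAAAA

18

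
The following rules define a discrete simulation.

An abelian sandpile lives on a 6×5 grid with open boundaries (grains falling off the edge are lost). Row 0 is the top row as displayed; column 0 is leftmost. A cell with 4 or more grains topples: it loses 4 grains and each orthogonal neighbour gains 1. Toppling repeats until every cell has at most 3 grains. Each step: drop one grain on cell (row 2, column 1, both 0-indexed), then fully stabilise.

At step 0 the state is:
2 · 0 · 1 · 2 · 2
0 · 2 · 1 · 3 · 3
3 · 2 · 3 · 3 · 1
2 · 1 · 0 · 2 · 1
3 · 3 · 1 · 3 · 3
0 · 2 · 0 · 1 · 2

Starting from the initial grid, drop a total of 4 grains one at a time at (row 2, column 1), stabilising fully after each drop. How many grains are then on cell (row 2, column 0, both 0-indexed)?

1

gen 0: 2 · 0 · 1 · 2 · 2
0 · 2 · 1 · 3 · 3
3 · 2 · 3 · 3 · 1
2 · 1 · 0 · 2 · 1
3 · 3 · 1 · 3 · 3
0 · 2 · 0 · 1 · 2
gen 1: 2 · 0 · 1 · 2 · 2
0 · 2 · 1 · 3 · 3
3 · 3 · 3 · 3 · 1
2 · 1 · 0 · 2 · 1
3 · 3 · 1 · 3 · 3
0 · 2 · 0 · 1 · 2
gen 2: 2 · 0 · 1 · 3 · 3
1 · 3 · 3 · 1 · 0
0 · 2 · 1 · 1 · 3
3 · 2 · 1 · 3 · 1
3 · 3 · 1 · 3 · 3
0 · 2 · 0 · 1 · 2
gen 3: 2 · 0 · 1 · 3 · 3
1 · 3 · 3 · 1 · 0
0 · 3 · 1 · 1 · 3
3 · 2 · 1 · 3 · 1
3 · 3 · 1 · 3 · 3
0 · 2 · 0 · 1 · 2
gen 4: 2 · 1 · 2 · 3 · 3
2 · 1 · 0 · 2 · 0
1 · 1 · 3 · 1 · 3
3 · 3 · 1 · 3 · 1
3 · 3 · 1 · 3 · 3
0 · 2 · 0 · 1 · 2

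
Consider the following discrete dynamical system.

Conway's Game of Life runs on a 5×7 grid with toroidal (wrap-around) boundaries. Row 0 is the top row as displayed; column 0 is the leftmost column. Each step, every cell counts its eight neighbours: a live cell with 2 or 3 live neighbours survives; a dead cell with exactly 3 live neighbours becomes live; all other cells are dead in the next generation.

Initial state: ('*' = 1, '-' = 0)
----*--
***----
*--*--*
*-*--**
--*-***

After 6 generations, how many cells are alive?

k=0  ----*--
***----
*--*--*
*-*--**
--*-***
k=1  *-*-*-*
****--*
---*-*-
--*----
**--*--
k=2  ----*--
-------
*--**-*
-****--
*-*--**
k=3  -----**
---***-
**--**-
-------
*-*--**
k=4  *--*---
*--*---
---*-**
----*--
*----*-
k=5  **--*--
*-**---
---*-**
----*--
----*-*
k=6  ***-***
*-**-*-
--**-**
---**-*
*--**--

20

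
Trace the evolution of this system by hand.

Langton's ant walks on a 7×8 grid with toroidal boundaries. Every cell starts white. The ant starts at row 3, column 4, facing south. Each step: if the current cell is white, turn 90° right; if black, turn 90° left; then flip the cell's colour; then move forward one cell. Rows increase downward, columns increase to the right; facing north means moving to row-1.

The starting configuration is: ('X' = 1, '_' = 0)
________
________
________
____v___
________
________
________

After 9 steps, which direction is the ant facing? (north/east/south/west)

east

gen 0: ________
________
________
____v___
________
________
________
gen 1: ________
________
________
___<X___
________
________
________
gen 2: ________
________
___^____
___XX___
________
________
________
gen 3: ________
________
___X>___
___XX___
________
________
________
gen 4: ________
________
___XX___
___Xv___
________
________
________
gen 5: ________
________
___XX___
___X_>__
________
________
________
gen 6: ________
________
___XX___
___X_X__
_____v__
________
________
gen 7: ________
________
___XX___
___X_X__
____<X__
________
________
gen 8: ________
________
___XX___
___X^X__
____XX__
________
________
gen 9: ________
________
___XX___
___XX>__
____XX__
________
________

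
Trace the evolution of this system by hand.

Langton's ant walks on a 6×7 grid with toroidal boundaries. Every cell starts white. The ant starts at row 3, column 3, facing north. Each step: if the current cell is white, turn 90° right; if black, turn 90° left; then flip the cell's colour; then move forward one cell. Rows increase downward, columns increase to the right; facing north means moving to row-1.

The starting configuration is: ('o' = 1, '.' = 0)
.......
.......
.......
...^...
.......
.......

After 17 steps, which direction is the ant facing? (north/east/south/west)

west

[0] .......
.......
.......
...^...
.......
.......
[1] .......
.......
.......
...o>..
.......
.......
[2] .......
.......
.......
...oo..
....v..
.......
[3] .......
.......
.......
...oo..
...<o..
.......
[4] .......
.......
.......
...^o..
...oo..
.......
[5] .......
.......
.......
..<.o..
...oo..
.......
[6] .......
.......
..^....
..o.o..
...oo..
.......
[7] .......
.......
..o>...
..o.o..
...oo..
.......
[8] .......
.......
..oo...
..ovo..
...oo..
.......
[9] .......
.......
..oo...
..<oo..
...oo..
.......
[10] .......
.......
..oo...
...oo..
..voo..
.......
[11] .......
.......
..oo...
...oo..
.<ooo..
.......
[12] .......
.......
..oo...
.^.oo..
.oooo..
.......
[13] .......
.......
..oo...
.o>oo..
.oooo..
.......
[14] .......
.......
..oo...
.oooo..
.ovoo..
.......
[15] .......
.......
..oo...
.oooo..
.o.>o..
.......
[16] .......
.......
..oo...
.oo^o..
.o..o..
.......
[17] .......
.......
..oo...
.o<.o..
.o..o..
.......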